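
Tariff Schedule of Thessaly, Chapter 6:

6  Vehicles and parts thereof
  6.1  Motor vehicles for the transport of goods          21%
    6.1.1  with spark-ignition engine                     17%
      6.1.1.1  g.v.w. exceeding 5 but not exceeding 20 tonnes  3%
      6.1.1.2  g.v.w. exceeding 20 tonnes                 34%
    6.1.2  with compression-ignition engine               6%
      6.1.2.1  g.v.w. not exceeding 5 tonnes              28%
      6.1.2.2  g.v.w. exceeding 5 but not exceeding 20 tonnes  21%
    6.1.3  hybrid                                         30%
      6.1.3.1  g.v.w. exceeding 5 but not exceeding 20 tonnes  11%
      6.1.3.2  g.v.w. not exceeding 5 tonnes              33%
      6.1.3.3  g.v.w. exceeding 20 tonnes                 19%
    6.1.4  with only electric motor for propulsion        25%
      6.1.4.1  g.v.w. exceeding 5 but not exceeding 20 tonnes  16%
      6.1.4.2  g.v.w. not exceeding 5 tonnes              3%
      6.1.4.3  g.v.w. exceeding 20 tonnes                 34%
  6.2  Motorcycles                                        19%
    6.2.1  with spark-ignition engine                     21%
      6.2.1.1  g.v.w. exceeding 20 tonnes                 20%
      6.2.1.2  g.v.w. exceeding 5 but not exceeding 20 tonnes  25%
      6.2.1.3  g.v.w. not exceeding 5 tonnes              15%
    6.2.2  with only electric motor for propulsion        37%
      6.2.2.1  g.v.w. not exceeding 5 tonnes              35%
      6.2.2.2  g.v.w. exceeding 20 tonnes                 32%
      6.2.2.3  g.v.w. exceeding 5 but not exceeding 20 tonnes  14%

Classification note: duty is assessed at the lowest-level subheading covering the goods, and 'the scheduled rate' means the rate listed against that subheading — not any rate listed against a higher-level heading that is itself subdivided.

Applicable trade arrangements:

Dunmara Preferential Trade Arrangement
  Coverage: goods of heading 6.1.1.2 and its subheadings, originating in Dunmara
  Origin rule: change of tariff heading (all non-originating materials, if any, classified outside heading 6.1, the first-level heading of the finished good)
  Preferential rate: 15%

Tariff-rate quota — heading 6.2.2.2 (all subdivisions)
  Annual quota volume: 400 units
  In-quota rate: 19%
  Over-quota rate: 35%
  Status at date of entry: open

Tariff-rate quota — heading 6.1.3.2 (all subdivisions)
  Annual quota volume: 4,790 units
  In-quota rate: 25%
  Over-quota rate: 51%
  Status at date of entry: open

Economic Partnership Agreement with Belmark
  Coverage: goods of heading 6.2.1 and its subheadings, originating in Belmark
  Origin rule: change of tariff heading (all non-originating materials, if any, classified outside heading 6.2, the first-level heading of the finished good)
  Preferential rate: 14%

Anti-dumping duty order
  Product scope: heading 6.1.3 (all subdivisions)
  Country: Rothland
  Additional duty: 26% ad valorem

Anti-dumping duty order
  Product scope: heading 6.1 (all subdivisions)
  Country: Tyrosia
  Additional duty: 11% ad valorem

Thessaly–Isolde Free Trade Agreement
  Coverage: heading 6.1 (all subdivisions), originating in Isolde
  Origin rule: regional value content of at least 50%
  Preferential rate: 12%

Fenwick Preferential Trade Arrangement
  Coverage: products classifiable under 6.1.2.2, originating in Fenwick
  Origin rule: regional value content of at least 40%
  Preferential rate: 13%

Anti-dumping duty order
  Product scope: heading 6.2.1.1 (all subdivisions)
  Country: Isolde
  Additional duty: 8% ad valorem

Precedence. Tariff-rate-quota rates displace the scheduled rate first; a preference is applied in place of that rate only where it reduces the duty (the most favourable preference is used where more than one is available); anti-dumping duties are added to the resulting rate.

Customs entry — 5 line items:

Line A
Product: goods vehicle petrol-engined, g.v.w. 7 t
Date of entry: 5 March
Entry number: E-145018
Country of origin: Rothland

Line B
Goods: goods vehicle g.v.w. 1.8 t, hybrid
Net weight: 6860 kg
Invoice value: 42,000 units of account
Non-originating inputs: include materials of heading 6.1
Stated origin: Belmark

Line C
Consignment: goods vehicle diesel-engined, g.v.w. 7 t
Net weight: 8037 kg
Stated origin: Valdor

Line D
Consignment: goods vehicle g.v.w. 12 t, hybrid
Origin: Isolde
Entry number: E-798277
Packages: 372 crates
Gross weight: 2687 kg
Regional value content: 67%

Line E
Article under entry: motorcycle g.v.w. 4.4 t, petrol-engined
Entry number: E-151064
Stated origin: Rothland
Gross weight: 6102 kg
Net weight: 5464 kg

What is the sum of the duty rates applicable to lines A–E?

Line A: goods vehicle → 6.1; petrol-engined → 6.1.1; g.v.w. 7 t → 6.1.1.1. Scheduled 3%. No special measure applies. → 3%.
Line B: goods vehicle → 6.1; hybrid → 6.1.3; g.v.w. 1.8 t → 6.1.3.2. Scheduled 33%. quota on 6.1.3.2 open → in-quota 25%; Belmark agreement on 6.2.1: 6.1.3.2 not covered. → 25%.
Line C: goods vehicle → 6.1; diesel-engined → 6.1.2; g.v.w. 7 t → 6.1.2.2. Scheduled 21%. No special measure applies. → 21%.
Line D: goods vehicle → 6.1; hybrid → 6.1.3; g.v.w. 12 t → 6.1.3.1. Scheduled 11%. Isolde agreement on 6.1: RVC ≥ 50% → 12% available; preference 12% not lower than 11% → no reduction. → 11%.
Line E: motorcycle → 6.2; petrol-engined → 6.2.1; g.v.w. 4.4 t → 6.2.1.3. Scheduled 15%. No special measure applies. → 15%.
Sum: 3% + 25% + 21% + 11% + 15% = 75%.

75%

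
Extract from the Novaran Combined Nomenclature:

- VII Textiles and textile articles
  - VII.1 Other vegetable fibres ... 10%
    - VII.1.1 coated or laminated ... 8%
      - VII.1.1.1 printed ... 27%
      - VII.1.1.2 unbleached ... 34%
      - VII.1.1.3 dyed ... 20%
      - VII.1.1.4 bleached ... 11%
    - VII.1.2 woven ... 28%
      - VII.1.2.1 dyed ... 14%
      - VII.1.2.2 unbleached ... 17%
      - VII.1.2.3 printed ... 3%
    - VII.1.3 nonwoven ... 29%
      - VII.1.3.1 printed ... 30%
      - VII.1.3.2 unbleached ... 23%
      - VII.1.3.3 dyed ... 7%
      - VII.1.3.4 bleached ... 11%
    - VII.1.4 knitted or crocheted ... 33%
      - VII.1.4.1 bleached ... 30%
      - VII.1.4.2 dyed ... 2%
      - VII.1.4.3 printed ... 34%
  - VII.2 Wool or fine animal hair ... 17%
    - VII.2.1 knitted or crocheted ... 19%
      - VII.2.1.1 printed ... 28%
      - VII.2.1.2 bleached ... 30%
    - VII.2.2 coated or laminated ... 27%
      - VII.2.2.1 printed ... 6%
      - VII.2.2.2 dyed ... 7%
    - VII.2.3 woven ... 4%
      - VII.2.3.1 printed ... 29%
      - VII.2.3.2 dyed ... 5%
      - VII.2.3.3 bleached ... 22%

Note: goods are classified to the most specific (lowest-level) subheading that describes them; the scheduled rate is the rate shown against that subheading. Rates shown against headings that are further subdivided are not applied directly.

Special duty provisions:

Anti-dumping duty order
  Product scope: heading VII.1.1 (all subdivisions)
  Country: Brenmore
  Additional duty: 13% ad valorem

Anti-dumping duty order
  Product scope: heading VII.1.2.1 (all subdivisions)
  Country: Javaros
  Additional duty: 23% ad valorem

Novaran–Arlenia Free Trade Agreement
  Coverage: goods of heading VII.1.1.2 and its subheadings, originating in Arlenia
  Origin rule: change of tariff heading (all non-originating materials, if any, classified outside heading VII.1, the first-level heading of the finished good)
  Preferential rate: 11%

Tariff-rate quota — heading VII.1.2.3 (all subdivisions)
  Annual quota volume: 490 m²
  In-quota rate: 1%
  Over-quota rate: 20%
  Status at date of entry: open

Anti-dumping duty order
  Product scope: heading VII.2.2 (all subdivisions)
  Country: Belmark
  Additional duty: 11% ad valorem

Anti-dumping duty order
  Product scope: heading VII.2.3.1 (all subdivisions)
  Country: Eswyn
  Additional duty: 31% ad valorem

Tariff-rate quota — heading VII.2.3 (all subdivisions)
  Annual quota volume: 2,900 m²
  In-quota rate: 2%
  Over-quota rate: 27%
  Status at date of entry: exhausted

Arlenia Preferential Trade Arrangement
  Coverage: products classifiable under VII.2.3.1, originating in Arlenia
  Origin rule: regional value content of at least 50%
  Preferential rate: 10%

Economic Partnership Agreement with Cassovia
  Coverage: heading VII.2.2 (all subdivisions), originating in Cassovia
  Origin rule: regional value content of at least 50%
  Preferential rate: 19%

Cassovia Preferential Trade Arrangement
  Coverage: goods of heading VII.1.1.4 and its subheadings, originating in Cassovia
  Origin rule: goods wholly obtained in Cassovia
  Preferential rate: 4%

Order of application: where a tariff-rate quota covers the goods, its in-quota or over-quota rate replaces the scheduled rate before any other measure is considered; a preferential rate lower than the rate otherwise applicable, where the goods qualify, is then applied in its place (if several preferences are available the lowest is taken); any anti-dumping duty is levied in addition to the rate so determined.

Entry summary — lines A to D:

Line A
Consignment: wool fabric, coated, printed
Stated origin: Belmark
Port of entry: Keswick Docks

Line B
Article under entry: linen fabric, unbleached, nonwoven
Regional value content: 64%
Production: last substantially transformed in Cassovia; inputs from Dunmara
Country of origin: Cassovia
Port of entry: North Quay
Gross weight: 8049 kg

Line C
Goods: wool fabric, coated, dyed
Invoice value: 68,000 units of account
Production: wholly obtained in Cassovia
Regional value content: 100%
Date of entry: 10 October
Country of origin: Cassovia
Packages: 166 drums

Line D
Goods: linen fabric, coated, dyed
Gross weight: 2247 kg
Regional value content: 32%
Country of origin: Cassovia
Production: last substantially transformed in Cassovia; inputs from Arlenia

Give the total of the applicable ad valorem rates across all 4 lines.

67%

Line A: wool → VII.2; coated → VII.2.2; printed → VII.2.2.1. Scheduled 6%. anti-dumping (Belmark, VII.2.2): +11%; total 6% + 11% = 17%. → 17%.
Line B: linen → VII.1; nonwoven → VII.1.3; unbleached → VII.1.3.2. Scheduled 23%. Cassovia agreement on VII.2.2: VII.1.3.2 not covered; Cassovia agreement on VII.1.1.4: VII.1.3.2 not covered. → 23%.
Line C: wool → VII.2; coated → VII.2.2; dyed → VII.2.2.2. Scheduled 7%. Cassovia agreement on VII.2.2: RVC ≥ 50% → 19% available; Cassovia agreement on VII.1.1.4: VII.2.2.2 not covered; preference 19% not lower than 7% → no reduction. → 7%.
Line D: linen → VII.1; coated → VII.1.1; dyed → VII.1.1.3. Scheduled 20%. Cassovia agreement on VII.2.2: VII.1.1.3 not covered; Cassovia agreement on VII.1.1.4: VII.1.1.3 not covered. → 20%.
Sum: 17% + 23% + 7% + 20% = 67%.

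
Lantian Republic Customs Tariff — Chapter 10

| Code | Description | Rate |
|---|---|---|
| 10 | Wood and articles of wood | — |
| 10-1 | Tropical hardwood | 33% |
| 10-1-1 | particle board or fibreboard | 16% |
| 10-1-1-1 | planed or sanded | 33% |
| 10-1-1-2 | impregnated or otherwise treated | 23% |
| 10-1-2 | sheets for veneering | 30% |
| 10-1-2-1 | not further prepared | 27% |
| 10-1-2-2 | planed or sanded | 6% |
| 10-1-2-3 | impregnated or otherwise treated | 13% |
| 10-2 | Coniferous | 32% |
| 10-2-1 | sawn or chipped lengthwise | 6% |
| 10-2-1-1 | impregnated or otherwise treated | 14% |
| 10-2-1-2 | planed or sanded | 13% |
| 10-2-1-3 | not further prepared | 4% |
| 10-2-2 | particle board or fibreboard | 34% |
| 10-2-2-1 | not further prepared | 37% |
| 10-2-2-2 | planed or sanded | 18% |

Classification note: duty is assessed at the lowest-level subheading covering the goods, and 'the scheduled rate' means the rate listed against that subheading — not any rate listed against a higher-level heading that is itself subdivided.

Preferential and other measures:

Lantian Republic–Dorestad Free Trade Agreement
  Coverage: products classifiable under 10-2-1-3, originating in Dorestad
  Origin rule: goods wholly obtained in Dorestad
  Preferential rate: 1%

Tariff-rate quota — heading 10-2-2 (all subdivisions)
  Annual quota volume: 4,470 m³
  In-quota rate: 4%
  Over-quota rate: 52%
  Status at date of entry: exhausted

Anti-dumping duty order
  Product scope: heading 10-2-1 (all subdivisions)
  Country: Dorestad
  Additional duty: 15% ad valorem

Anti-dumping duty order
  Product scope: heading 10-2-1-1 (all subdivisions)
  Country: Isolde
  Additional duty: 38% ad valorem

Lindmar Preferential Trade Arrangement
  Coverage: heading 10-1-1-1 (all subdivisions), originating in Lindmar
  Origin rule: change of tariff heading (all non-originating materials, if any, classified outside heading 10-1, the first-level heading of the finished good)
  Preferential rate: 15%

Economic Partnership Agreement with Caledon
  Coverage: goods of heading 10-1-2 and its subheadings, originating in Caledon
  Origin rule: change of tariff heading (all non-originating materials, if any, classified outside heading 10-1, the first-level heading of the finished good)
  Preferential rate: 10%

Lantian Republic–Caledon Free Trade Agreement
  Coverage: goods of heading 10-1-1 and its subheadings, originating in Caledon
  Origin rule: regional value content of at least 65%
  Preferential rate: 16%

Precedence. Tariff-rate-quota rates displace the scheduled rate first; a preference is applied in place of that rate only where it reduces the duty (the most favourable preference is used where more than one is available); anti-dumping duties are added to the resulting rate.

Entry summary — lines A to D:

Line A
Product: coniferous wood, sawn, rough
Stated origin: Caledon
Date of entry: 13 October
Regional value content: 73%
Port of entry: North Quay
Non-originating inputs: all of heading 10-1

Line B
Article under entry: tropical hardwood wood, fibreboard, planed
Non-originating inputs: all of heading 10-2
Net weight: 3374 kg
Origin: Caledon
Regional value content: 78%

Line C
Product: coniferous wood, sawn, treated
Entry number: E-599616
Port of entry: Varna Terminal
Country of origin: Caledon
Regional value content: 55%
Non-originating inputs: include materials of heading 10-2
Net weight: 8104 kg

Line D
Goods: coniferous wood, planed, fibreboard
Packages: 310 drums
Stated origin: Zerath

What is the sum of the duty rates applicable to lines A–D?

86%

Line A: coniferous → 10-2; sawn → 10-2-1; rough → 10-2-1-3. Scheduled 4%. Caledon agreement on 10-1-2: 10-2-1-3 not covered; Caledon agreement on 10-1-1: 10-2-1-3 not covered. → 4%.
Line B: tropical hardwood → 10-1; fibreboard → 10-1-1; planed → 10-1-1-1. Scheduled 33%. Caledon agreement on 10-1-2: 10-1-1-1 not covered; Caledon agreement on 10-1-1: RVC ≥ 65% → 16% available; preferential 16%. → 16%.
Line C: coniferous → 10-2; sawn → 10-2-1; treated → 10-2-1-1. Scheduled 14%. Caledon agreement on 10-1-2: 10-2-1-1 not covered; Caledon agreement on 10-1-1: 10-2-1-1 not covered. → 14%.
Line D: coniferous → 10-2; fibreboard → 10-2-2; planed → 10-2-2-2. Scheduled 18%. quota on 10-2-2 exhausted → over-quota 52%. → 52%.
Sum: 4% + 16% + 14% + 52% = 86%.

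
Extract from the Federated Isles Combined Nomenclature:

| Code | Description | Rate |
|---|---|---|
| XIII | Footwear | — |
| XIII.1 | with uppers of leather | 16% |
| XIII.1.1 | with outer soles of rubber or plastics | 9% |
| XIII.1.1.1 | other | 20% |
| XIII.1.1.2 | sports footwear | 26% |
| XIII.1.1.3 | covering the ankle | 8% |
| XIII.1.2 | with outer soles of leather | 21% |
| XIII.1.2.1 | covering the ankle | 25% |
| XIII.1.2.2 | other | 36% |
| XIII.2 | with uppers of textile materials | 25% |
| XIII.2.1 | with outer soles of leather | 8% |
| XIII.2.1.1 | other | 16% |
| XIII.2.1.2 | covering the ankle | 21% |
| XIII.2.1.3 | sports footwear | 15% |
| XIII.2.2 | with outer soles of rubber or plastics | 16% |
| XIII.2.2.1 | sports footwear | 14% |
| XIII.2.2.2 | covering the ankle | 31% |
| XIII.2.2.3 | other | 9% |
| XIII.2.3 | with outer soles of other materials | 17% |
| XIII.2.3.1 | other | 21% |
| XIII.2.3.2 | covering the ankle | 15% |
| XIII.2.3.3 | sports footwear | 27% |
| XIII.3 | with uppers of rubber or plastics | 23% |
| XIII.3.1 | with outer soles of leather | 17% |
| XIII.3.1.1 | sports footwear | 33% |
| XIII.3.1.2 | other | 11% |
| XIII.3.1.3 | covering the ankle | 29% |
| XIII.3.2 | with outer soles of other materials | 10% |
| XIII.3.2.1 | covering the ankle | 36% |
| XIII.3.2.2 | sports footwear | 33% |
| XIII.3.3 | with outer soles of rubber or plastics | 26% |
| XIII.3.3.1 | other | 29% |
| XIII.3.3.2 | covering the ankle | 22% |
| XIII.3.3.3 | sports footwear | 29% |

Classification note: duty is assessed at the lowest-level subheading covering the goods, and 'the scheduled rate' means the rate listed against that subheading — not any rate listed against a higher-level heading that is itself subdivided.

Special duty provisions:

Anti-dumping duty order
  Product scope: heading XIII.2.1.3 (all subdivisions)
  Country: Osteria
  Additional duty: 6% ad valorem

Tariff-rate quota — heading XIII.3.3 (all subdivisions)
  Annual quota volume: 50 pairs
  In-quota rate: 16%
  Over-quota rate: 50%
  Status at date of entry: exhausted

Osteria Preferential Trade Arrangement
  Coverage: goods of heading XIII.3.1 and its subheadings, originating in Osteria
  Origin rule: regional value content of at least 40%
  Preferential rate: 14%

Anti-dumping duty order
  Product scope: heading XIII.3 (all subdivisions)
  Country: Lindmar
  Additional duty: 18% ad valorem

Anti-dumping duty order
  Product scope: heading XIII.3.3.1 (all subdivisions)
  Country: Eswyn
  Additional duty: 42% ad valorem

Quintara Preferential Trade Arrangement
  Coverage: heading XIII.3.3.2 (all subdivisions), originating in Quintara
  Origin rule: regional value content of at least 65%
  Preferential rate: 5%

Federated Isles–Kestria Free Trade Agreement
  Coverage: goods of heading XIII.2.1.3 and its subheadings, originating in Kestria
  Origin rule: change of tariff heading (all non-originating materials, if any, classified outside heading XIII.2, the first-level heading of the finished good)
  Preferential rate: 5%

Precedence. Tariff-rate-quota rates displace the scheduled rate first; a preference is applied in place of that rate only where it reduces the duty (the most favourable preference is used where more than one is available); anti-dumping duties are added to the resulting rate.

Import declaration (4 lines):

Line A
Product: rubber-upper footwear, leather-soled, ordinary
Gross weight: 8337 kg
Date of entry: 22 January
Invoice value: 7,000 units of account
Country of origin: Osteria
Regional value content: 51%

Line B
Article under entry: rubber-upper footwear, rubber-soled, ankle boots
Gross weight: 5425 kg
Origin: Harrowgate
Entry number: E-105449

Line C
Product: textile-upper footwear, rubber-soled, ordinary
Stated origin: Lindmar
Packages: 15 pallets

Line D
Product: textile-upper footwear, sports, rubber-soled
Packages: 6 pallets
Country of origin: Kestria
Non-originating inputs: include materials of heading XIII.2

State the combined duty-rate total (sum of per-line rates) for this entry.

Line A: rubber-upper → XIII.3; leather-soled → XIII.3.1; ordinary → XIII.3.1.2. Scheduled 11%. Osteria agreement on XIII.3.1: RVC ≥ 40% → 14% available; preference 14% not lower than 11% → no reduction. → 11%.
Line B: rubber-upper → XIII.3; rubber-soled → XIII.3.3; ankle boots → XIII.3.3.2. Scheduled 22%. quota on XIII.3.3 exhausted → over-quota 50%. → 50%.
Line C: textile-upper → XIII.2; rubber-soled → XIII.2.2; ordinary → XIII.2.2.3. Scheduled 9%. No special measure applies. → 9%.
Line D: textile-upper → XIII.2; rubber-soled → XIII.2.2; sports → XIII.2.2.1. Scheduled 14%. Kestria agreement on XIII.2.1.3: XIII.2.2.1 not covered. → 14%.
Sum: 11% + 50% + 9% + 14% = 84%.

84%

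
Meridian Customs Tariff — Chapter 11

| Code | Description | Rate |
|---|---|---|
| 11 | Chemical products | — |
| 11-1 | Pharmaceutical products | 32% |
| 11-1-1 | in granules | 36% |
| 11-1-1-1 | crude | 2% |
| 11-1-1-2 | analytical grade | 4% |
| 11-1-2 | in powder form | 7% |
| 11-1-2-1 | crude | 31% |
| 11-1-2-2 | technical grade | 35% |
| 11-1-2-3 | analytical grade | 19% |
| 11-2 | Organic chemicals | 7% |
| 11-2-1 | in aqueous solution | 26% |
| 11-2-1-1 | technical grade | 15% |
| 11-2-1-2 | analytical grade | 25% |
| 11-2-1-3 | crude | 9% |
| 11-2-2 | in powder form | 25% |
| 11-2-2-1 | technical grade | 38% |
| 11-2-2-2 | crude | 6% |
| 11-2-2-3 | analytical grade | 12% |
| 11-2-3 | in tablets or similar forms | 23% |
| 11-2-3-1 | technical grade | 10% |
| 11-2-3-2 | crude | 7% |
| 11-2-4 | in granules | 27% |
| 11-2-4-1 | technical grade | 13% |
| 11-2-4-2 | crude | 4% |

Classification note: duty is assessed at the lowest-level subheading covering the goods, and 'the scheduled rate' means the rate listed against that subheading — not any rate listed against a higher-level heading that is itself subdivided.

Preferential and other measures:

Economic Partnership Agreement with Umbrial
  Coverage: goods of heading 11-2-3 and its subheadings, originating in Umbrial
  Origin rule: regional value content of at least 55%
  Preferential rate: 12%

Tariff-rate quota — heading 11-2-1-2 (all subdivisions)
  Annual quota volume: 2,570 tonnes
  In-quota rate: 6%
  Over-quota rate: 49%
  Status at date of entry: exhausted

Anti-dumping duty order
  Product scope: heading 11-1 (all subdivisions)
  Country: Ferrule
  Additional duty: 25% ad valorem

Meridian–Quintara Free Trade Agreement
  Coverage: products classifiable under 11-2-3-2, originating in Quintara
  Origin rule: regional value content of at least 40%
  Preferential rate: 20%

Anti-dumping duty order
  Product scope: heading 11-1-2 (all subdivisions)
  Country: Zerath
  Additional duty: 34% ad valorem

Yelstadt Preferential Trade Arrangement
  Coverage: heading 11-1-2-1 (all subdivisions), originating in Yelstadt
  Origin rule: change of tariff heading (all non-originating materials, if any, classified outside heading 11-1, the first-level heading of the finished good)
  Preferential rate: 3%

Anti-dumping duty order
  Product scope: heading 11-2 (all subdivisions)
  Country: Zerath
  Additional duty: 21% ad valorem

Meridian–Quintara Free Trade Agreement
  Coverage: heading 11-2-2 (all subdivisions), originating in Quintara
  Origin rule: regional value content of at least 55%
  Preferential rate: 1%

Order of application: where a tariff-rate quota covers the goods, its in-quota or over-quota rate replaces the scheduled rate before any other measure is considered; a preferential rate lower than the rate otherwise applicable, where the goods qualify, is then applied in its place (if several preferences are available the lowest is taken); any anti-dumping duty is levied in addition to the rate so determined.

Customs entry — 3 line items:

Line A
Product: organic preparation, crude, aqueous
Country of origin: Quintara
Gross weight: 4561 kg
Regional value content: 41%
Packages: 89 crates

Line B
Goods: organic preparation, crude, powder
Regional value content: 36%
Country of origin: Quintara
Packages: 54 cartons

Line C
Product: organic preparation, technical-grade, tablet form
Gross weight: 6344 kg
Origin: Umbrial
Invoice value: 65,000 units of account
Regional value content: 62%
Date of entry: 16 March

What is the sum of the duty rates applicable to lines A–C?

25%

Line A: organic → 11-2; aqueous → 11-2-1; crude → 11-2-1-3. Scheduled 9%. Quintara agreement on 11-2-3-2: 11-2-1-3 not covered; Quintara agreement on 11-2-2: 11-2-1-3 not covered. → 9%.
Line B: organic → 11-2; powder → 11-2-2; crude → 11-2-2-2. Scheduled 6%. Quintara agreement on 11-2-3-2: 11-2-2-2 not covered; Quintara agreement on 11-2-2: RVC < 55%. → 6%.
Line C: organic → 11-2; tablet form → 11-2-3; technical-grade → 11-2-3-1. Scheduled 10%. Umbrial agreement on 11-2-3: RVC ≥ 55% → 12% available; preference 12% not lower than 10% → no reduction. → 10%.
Sum: 9% + 6% + 10% = 25%.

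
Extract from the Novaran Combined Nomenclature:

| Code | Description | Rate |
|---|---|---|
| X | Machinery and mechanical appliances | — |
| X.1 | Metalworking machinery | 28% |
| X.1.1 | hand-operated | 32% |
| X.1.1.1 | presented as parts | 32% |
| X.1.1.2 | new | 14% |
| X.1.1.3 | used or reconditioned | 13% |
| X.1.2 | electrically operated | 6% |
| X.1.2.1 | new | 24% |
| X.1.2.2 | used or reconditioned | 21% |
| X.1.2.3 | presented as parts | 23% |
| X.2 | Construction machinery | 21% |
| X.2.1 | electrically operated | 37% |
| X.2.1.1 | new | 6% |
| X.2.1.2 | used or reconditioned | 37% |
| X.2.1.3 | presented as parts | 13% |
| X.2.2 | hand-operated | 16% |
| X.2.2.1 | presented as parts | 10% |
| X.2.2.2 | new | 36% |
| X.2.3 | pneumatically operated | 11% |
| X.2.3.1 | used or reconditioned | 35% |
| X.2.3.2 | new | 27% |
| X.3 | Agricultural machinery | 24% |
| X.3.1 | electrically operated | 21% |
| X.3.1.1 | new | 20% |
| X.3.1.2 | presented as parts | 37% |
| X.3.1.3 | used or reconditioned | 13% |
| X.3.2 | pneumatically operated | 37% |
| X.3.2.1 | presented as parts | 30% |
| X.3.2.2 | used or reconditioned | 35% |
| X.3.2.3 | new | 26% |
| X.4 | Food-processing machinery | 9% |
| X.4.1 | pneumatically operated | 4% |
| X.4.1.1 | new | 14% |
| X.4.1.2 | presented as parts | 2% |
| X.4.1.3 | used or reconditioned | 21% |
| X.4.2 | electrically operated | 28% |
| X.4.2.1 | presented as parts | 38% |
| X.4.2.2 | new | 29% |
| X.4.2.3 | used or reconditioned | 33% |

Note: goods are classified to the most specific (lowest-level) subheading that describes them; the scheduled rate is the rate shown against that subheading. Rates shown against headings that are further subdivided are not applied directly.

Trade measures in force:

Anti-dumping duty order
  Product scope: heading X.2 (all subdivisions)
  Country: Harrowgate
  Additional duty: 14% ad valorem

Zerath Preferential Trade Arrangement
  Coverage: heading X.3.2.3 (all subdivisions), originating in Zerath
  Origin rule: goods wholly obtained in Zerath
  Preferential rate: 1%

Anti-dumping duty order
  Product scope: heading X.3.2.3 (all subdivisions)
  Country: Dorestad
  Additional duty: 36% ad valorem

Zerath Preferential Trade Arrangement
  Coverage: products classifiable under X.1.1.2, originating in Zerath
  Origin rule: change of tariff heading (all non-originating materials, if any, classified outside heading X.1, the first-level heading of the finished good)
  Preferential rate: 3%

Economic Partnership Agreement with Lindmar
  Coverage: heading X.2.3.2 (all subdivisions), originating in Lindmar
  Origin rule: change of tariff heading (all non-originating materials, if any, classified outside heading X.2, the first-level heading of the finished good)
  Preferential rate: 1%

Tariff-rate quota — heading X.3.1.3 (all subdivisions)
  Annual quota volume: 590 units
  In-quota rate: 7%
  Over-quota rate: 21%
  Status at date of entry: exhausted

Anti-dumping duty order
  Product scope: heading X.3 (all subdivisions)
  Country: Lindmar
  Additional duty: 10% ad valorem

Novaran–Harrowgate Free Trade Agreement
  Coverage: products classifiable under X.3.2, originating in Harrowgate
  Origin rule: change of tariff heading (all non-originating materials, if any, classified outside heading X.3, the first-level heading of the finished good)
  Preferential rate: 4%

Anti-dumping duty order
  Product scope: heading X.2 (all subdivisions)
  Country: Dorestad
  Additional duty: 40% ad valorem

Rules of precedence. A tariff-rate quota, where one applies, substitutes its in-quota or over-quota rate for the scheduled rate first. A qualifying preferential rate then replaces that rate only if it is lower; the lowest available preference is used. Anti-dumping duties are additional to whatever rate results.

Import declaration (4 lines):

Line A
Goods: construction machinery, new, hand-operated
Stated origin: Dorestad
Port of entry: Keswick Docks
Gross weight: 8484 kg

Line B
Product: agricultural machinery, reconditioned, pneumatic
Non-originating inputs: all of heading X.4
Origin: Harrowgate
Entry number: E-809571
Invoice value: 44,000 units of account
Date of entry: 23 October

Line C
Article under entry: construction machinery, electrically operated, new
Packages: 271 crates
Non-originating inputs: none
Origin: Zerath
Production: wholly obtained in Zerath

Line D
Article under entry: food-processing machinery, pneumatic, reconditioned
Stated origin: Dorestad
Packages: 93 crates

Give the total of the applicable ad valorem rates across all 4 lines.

Line A: construction → X.2; hand-operated → X.2.2; new → X.2.2.2. Scheduled 36%. anti-dumping (Dorestad, X.2): +40%; total 36% + 40% = 76%. → 76%.
Line B: agricultural → X.3; pneumatic → X.3.2; reconditioned → X.3.2.2. Scheduled 35%. Harrowgate agreement on X.3.2: CTH met → 4% available; preferential 4%. → 4%.
Line C: construction → X.2; electrically operated → X.2.1; new → X.2.1.1. Scheduled 6%. Zerath agreement on X.3.2.3: X.2.1.1 not covered; Zerath agreement on X.1.1.2: X.2.1.1 not covered. → 6%.
Line D: food-processing → X.4; pneumatic → X.4.1; reconditioned → X.4.1.3. Scheduled 21%. No special measure applies. → 21%.
Sum: 76% + 4% + 6% + 21% = 107%.

107%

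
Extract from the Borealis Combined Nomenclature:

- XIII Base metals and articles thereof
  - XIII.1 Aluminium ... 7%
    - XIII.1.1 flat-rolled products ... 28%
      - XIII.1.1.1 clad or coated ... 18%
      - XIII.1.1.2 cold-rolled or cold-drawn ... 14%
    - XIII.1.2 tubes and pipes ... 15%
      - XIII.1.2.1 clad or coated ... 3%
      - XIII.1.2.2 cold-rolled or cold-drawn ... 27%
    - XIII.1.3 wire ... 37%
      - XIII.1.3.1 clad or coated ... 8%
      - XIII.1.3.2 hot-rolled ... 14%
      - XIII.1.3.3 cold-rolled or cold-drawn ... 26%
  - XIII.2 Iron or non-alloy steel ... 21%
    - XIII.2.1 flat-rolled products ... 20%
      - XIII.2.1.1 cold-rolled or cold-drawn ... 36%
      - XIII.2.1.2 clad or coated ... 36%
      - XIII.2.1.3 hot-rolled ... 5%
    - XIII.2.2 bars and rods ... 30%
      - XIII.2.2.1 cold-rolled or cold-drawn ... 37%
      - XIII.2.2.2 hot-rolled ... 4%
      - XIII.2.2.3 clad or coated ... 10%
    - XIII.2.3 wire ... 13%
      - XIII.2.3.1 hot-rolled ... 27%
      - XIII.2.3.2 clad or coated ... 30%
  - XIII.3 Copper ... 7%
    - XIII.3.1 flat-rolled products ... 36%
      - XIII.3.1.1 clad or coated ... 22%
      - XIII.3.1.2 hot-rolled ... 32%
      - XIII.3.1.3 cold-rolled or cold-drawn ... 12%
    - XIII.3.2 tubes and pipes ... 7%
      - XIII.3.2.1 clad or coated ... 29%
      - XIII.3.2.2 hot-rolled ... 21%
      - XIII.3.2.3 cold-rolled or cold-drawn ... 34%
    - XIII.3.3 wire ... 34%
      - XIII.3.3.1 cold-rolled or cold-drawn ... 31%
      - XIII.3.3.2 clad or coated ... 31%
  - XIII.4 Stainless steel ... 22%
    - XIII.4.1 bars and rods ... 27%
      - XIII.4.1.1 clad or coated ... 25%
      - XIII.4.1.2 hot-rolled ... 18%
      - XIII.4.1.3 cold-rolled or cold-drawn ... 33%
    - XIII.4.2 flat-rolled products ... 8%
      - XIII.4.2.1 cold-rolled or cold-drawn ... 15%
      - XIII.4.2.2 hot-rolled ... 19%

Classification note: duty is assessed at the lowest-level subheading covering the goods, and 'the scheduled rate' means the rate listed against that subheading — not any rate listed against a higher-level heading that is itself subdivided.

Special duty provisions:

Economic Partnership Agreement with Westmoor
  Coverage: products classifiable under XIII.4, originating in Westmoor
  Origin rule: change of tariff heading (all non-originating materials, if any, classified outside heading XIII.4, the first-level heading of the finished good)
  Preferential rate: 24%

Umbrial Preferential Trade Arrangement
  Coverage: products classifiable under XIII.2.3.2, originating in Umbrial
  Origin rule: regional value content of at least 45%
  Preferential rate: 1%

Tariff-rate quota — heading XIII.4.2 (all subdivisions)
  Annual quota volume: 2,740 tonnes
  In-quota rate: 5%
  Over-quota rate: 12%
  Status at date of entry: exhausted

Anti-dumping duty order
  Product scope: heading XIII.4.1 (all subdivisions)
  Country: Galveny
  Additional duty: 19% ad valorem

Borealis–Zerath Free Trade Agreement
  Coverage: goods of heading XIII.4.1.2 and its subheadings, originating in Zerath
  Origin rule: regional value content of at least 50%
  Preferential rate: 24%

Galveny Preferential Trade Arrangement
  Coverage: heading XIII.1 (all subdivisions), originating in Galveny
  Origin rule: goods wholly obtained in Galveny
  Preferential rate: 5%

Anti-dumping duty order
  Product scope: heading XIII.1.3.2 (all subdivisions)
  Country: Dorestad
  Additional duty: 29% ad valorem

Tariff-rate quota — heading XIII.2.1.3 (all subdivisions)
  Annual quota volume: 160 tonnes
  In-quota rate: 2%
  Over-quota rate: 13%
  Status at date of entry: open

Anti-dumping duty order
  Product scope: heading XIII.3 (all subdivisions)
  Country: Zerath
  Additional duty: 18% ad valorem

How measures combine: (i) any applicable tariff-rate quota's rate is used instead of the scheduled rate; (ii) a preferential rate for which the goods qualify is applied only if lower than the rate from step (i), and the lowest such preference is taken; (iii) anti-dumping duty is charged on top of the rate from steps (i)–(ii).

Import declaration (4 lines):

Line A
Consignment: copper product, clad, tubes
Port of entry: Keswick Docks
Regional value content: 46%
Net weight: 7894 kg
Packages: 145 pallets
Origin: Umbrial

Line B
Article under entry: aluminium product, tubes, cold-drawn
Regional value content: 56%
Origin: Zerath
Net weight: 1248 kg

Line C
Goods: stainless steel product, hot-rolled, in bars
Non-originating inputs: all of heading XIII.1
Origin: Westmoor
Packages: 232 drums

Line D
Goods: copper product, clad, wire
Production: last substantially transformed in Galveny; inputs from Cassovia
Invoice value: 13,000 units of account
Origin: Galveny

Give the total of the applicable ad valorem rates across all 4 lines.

105%

Line A: copper → XIII.3; tubes → XIII.3.2; clad → XIII.3.2.1. Scheduled 29%. Umbrial agreement on XIII.2.3.2: XIII.3.2.1 not covered. → 29%.
Line B: aluminium → XIII.1; tubes → XIII.1.2; cold-drawn → XIII.1.2.2. Scheduled 27%. Zerath agreement on XIII.4.1.2: XIII.1.2.2 not covered. → 27%.
Line C: stainless steel → XIII.4; in bars → XIII.4.1; hot-rolled → XIII.4.1.2. Scheduled 18%. Westmoor agreement on XIII.4: CTH met → 24% available; preference 24% not lower than 18% → no reduction. → 18%.
Line D: copper → XIII.3; wire → XIII.3.3; clad → XIII.3.3.2. Scheduled 31%. Galveny agreement on XIII.1: XIII.3.3.2 not covered. → 31%.
Sum: 29% + 27% + 18% + 31% = 105%.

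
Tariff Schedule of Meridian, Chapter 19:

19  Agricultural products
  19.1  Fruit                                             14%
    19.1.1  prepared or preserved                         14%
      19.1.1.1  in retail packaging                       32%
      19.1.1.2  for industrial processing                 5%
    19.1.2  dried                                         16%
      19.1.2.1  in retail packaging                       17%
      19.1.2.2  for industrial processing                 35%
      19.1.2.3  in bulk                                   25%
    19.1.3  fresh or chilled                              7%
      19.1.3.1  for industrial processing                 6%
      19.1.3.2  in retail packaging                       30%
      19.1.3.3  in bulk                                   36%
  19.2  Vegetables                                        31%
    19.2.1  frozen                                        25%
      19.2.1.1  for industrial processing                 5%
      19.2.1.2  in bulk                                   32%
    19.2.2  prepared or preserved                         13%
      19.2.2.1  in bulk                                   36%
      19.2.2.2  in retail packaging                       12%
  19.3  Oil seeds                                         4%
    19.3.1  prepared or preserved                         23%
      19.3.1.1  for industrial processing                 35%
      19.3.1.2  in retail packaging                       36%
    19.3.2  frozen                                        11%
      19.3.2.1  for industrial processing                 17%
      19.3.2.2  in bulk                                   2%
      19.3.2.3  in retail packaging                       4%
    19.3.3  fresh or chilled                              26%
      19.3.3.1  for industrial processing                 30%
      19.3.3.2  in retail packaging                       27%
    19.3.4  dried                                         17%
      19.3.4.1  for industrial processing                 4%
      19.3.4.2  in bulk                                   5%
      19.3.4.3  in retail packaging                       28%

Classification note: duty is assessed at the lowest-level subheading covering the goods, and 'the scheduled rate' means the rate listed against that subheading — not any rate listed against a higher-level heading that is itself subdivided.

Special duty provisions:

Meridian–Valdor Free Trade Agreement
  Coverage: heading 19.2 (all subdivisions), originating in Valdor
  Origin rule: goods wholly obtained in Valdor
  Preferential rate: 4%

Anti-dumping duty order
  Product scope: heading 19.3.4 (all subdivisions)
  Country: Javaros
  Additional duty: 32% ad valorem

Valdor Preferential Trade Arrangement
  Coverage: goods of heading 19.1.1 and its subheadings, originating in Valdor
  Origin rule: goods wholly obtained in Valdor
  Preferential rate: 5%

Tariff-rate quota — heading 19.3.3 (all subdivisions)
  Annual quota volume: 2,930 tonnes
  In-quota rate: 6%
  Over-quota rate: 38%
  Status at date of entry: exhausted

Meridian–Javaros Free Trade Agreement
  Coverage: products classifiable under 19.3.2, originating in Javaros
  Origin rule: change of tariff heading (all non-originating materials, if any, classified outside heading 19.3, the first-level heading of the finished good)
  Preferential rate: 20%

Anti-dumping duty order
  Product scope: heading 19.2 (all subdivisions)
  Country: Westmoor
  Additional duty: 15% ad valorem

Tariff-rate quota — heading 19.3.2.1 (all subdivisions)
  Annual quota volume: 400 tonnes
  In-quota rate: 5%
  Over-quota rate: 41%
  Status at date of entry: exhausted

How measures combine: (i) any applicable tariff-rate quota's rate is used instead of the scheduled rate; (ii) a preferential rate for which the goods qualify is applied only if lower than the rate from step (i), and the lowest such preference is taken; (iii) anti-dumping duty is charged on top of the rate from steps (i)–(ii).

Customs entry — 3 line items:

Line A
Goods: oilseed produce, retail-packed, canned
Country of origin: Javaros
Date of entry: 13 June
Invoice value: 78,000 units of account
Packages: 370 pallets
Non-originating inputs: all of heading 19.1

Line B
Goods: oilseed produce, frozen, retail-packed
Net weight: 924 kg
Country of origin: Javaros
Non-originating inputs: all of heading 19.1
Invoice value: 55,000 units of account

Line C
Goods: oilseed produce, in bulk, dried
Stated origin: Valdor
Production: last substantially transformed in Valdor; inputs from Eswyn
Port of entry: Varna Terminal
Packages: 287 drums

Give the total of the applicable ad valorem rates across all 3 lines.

Line A: oilseed → 19.3; canned → 19.3.1; retail-packed → 19.3.1.2. Scheduled 36%. Javaros agreement on 19.3.2: 19.3.1.2 not covered. → 36%.
Line B: oilseed → 19.3; frozen → 19.3.2; retail-packed → 19.3.2.3. Scheduled 4%. Javaros agreement on 19.3.2: CTH met → 20% available; preference 20% not lower than 4% → no reduction. → 4%.
Line C: oilseed → 19.3; dried → 19.3.4; in bulk → 19.3.4.2. Scheduled 5%. Valdor agreement on 19.2: 19.3.4.2 not covered; Valdor agreement on 19.1.1: 19.3.4.2 not covered. → 5%.
Sum: 36% + 4% + 5% = 45%.

45%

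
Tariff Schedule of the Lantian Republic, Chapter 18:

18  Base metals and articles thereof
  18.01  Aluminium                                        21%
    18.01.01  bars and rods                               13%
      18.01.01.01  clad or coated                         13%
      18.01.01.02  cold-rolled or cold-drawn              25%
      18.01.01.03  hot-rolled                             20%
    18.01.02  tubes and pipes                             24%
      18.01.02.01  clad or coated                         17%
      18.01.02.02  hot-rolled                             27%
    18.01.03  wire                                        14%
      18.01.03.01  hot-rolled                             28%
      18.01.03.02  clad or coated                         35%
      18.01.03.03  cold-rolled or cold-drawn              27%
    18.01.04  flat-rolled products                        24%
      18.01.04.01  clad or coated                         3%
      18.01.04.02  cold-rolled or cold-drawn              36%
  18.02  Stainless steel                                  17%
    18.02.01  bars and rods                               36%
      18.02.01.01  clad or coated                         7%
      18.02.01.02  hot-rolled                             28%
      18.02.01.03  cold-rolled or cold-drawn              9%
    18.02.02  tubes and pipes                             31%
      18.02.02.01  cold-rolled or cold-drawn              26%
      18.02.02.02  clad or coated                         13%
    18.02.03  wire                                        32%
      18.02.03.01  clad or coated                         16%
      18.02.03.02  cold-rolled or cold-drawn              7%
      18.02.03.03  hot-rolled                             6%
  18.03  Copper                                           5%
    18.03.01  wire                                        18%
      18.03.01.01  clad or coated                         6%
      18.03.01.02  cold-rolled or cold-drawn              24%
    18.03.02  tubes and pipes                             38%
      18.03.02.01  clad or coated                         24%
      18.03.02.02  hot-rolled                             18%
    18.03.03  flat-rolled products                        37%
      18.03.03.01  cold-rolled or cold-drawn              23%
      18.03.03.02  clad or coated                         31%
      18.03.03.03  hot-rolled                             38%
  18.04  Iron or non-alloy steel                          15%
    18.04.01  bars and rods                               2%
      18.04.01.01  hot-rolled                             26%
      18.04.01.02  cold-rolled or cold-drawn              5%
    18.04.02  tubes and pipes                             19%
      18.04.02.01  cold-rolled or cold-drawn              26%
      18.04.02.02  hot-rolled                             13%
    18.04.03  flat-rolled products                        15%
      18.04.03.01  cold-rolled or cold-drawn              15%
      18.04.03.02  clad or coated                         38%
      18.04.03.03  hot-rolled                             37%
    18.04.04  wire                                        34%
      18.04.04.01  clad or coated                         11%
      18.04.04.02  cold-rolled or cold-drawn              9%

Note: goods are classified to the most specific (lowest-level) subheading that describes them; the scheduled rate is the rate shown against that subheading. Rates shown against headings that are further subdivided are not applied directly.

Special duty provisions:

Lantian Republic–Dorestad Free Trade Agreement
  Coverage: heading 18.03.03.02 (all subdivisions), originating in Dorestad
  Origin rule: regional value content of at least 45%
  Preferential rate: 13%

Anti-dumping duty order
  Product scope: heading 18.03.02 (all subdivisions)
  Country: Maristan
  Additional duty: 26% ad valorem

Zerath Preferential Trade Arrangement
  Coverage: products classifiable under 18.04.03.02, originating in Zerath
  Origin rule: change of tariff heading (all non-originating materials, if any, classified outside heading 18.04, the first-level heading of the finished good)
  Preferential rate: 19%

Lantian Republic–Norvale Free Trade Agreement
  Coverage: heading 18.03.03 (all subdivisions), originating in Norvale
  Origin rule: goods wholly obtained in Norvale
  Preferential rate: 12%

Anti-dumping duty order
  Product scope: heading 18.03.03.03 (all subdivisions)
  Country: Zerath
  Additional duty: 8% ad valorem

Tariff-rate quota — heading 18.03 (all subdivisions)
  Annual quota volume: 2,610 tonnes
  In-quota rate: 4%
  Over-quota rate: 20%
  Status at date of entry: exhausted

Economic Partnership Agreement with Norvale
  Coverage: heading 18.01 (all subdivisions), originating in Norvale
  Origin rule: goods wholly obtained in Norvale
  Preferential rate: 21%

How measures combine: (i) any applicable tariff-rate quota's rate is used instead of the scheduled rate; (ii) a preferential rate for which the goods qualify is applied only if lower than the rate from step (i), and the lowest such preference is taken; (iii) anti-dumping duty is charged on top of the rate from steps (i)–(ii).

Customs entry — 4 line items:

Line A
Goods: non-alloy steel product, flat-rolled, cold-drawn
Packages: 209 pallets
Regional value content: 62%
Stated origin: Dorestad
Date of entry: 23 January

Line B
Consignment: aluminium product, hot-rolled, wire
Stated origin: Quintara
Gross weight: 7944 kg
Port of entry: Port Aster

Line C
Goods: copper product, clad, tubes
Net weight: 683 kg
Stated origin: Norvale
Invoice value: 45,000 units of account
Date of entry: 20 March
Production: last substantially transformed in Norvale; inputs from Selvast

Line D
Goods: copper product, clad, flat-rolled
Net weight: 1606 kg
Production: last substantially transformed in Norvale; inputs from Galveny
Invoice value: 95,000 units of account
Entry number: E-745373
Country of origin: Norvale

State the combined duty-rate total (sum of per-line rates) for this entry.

83%

Line A: non-alloy steel → 18.04; flat-rolled → 18.04.03; cold-drawn → 18.04.03.01. Scheduled 15%. Dorestad agreement on 18.03.03.02: 18.04.03.01 not covered. → 15%.
Line B: aluminium → 18.01; wire → 18.01.03; hot-rolled → 18.01.03.01. Scheduled 28%. No special measure applies. → 28%.
Line C: copper → 18.03; tubes → 18.03.02; clad → 18.03.02.01. Scheduled 24%. quota on 18.03 exhausted → over-quota 20%; Norvale agreement on 18.03.03: 18.03.02.01 not covered; Norvale agreement on 18.01: 18.03.02.01 not covered. → 20%.
Line D: copper → 18.03; flat-rolled → 18.03.03; clad → 18.03.03.02. Scheduled 31%. quota on 18.03 exhausted → over-quota 20%; Norvale agreement on 18.03.03: not wholly obtained; Norvale agreement on 18.01: 18.03.03.02 not covered. → 20%.
Sum: 15% + 28% + 20% + 20% = 83%.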